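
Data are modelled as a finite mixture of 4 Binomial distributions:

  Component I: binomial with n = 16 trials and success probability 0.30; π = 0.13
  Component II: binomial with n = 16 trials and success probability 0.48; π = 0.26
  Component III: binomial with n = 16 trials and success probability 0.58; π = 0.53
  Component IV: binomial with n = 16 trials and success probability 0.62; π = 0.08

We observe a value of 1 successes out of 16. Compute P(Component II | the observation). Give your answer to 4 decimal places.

0.0356

The responsibility of component k is P(Z=k) f_k(x) divided by Σ_j P(Z=j) f_j(x).
Component likelihoods at x = 1 successes out of 16:
  L_I = 0.0227883
  L_II = 0.000422096
  L_III = 2.07151e-05
  L_IV = 4.93476e-06
Unnormalised posteriors:
  P(Z=I)·L_I = 0.13 × 0.0227883 = 0.00296248
  P(Z=II)·L_II = 0.26 × 0.000422096 = 0.000109745
  P(Z=III)·L_III = 0.53 × 2.07151e-05 = 1.0979e-05
  P(Z=IV)·L_IV = 0.08 × 4.93476e-06 = 3.9478e-07
Denominator: 0.00296248 + 0.000109745 + 1.0979e-05 + 3.9478e-07 = 0.0030836
So the posterior for Component II is 0.000109745 / 0.0030836 ≈ 0.0356.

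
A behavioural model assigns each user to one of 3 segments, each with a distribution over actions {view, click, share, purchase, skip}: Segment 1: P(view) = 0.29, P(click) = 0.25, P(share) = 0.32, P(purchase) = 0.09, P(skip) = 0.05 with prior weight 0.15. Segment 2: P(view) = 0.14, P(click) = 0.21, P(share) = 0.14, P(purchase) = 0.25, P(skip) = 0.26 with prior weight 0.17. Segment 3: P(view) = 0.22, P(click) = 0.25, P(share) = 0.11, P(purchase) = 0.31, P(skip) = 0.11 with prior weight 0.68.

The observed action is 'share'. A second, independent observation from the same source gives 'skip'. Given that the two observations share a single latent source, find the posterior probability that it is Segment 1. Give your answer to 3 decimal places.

P(component k | x) = π_k·f_k(x) / marginal(x), where marginal(x) = Σ_j π_j·f_j(x).
Since both observations come from the same component, the likelihood for component k is f_k(x₁)·f_k(x₂).
  L_1 = [0.32] × [0.05] = 0.016
  L_2 = [0.14] × [0.26] = 0.0364
  L_3 = [0.11] × [0.11] = 0.0121
Prior × likelihood for each component:
  π_1·L_1 = 0.15 × 0.016 = 0.0024
  π_2·L_2 = 0.17 × 0.0364 = 0.006188
  π_3·L_3 = 0.68 × 0.0121 = 0.008228
Denominator: 0.0024 + 0.006188 + 0.008228 = 0.016816
Responsibility of Segment 1: 0.0024 / 0.016816 ≈ 0.143

0.143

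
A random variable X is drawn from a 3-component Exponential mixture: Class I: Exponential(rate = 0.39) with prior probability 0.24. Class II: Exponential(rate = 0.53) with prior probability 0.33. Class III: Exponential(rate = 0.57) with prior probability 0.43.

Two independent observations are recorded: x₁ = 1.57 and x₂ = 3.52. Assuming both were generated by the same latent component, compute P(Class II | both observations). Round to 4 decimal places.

0.3298

The responsibility of component k is w_k f_k(x) divided by Σ_j w_j f_j(x).
Since both observations come from the same component, the likelihood for component k is f_k(x₁)·f_k(x₂).
  p_I = [0.21142] × [0.0988246] = 0.0208935
  p_II = [0.230621] × [0.0820457] = 0.0189215
  p_III = [0.23293] × [0.076649] = 0.0178538
Unnormalised posteriors:
  w_I·p_I = 0.24 × 0.0208935 = 0.00501444
  w_II·p_II = 0.33 × 0.0189215 = 0.00624409
  w_III·p_III = 0.43 × 0.0178538 = 0.00767714
Sum: 0.00501444 + 0.00624409 + 0.00767714 = 0.0189357
So the posterior for Class II is 0.00624409 / 0.0189357 ≈ 0.3298.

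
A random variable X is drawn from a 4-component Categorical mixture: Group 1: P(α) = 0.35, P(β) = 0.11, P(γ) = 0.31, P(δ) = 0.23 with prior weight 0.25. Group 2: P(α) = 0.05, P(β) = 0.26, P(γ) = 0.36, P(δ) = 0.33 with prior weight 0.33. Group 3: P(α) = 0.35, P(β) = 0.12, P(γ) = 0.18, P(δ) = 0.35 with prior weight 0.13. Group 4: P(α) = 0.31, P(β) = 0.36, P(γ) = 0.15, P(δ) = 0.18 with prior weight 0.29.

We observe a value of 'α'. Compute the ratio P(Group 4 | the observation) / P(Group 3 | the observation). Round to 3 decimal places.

Only the two components matter; the odds are (w_i f_i(x)) / (w_j f_j(x)).
Categorical probabilities:
  f_1 = 0.35
  f_2 = 0.05
  f_3 = 0.35
  f_4 = 0.31
0.0899 / 0.0455 ≈ 1.976

1.976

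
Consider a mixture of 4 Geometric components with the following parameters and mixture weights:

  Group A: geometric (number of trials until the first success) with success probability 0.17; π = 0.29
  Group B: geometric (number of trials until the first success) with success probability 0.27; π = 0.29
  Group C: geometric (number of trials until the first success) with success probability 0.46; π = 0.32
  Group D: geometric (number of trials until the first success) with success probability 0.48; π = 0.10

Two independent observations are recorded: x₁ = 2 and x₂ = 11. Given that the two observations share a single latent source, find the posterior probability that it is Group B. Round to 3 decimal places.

Apply Bayes' rule: the posterior for each component is proportional to its prior times its likelihood at x.
Since both observations come from the same component, the likelihood for component k is f_k(x₁)·f_k(x₂).
  p_A = [0.1411] × [0.0263773] = 0.00372183
  p_B = [0.1971] × [0.0116036] = 0.00228707
  p_C = [0.2484] × [0.00096983] = 0.000240906
  p_D = [0.2496] × [0.000693865] = 0.000173189
Weight by the priors:
  w_A·p_A = 0.29 × 0.00372183 = 0.00107933
  w_B·p_B = 0.29 × 0.00228707 = 0.00066325
  w_C·p_C = 0.32 × 0.000240906 = 7.70898e-05
  w_D·p_D = 0.10 × 0.000173189 = 1.73189e-05
Normaliser: 0.00107933 + 0.00066325 + 7.70898e-05 + 1.73189e-05 = 0.00183699
Responsibility of Group B: 0.00066325 / 0.00183699 ≈ 0.361

0.361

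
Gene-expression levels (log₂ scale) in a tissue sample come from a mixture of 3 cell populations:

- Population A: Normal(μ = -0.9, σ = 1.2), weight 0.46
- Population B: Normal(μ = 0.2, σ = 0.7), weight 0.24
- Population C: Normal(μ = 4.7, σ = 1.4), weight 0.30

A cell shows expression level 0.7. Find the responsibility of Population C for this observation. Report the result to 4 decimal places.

0.0085

Posterior ∝ prior × likelihood, so P(k | x) ∝ P(Z=k) f_k(x); normalise over all components.
Normal densities:
  p_A = (1/(1.2·√(2π)))·exp(−(0.7−-0.9)²/(2·1.2²)) = 0.332452·exp(-0.88889) = 0.136675
  p_B = (1/(0.7·√(2π)))·exp(−(0.7−0.2)²/(2·0.7²)) = 0.569918·exp(-0.25510) = 0.441593
  p_C = (1/(1.4·√(2π)))·exp(−(0.7−4.7)²/(2·1.4²)) = 0.284959·exp(-4.08163) = 0.00481007
Prior × likelihood for each component:
  P(Z=A)·p_A = 0.46 × 0.136675 = 0.0628705
  P(Z=B)·p_B = 0.24 × 0.441593 = 0.105982
  P(Z=C)·p_C = 0.30 × 0.00481007 = 0.00144302
Denominator: 0.0628705 + 0.105982 + 0.00144302 = 0.170296
P(Population C | the observation) = 0.00144302 / 0.170296 ≈ 0.0085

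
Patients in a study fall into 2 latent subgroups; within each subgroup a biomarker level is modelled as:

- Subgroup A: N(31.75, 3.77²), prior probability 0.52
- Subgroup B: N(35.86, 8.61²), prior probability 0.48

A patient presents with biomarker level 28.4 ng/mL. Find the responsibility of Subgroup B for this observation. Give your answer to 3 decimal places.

Posterior ∝ prior × likelihood, so P(k | x) ∝ P(Z=k) f_k(x); normalise over all components.
Component likelihoods at x = 28.4 ng/mL:
  f_A = 0.0713033
  f_B = 0.0318341
Multiply by the mixture weights:
  P(Z=A)·f_A = 0.52 × 0.0713033 = 0.0370777
  P(Z=B)·f_B = 0.48 × 0.0318341 = 0.0152804
Denominator: 0.0370777 + 0.0152804 = 0.0523581
Responsibility of Subgroup B: 0.0152804 / 0.0523581 ≈ 0.292

0.292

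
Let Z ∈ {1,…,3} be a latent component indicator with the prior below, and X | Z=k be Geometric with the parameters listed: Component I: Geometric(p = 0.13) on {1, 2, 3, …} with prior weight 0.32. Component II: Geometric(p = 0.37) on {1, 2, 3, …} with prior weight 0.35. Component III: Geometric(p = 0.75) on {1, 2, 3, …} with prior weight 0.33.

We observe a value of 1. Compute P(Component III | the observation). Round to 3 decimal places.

Apply Bayes' rule: the posterior for each component is proportional to its prior times its likelihood at x.
Evaluate each component's likelihood at the observed value:
  L_I = 0.13·(1−0.13)^0 = 0.13·1 = 0.13
  L_II = 0.37·(1−0.37)^0 = 0.37·1 = 0.37
  L_III = 0.75·(1−0.75)^0 = 0.75·1 = 0.75
Unnormalised posteriors:
  P(Z=I)·L_I = 0.32 × 0.13 = 0.0416
  P(Z=II)·L_II = 0.35 × 0.37 = 0.1295
  P(Z=III)·L_III = 0.33 × 0.75 = 0.2475
Evidence: 0.0416 + 0.1295 + 0.2475 = 0.4186
P(Component III | 1) = 0.2475 / 0.4186 ≈ 0.591

0.591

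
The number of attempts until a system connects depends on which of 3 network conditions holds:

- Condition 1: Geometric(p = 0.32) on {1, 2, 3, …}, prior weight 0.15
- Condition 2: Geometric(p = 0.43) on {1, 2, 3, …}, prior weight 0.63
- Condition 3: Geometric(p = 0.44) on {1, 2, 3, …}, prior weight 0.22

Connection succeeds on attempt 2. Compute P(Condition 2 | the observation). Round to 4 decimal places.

Apply Bayes' rule: the posterior for each component is proportional to its prior times its likelihood at x.
Evaluate each component's likelihood at the observed value:
  L_1 = 0.32·(1−0.32)^1 = 0.32·0.68 = 0.2176
  L_2 = 0.43·(1−0.43)^1 = 0.43·0.57 = 0.2451
  L_3 = 0.44·(1−0.44)^1 = 0.44·0.56 = 0.2464
Prior × likelihood for each component:
  π_1·L_1 = 0.15 × 0.2176 = 0.03264
  π_2·L_2 = 0.63 × 0.2451 = 0.154413
  π_3·L_3 = 0.22 × 0.2464 = 0.054208
Denominator: 0.03264 + 0.154413 + 0.054208 = 0.241261
So the posterior for Condition 2 is 0.154413 / 0.241261 ≈ 0.6400.

0.6400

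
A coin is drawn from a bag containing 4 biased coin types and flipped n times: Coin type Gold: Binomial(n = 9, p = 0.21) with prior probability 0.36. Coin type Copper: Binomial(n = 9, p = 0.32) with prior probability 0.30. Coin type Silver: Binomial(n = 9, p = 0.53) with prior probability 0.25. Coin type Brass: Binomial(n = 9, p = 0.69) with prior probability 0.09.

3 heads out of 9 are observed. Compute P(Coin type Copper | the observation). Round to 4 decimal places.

0.4398

Apply Bayes' rule: the posterior for each component is proportional to its prior times its likelihood at x.
Evaluate each component's likelihood at the observed value:
  p_Gold = C(9,3)·0.21^3·0.79^6 = 84·0.009261·0.243087 = 0.189104
  p_Copper = C(9,3)·0.32^3·0.68^6 = 84·0.032768·0.0988675 = 0.272134
  p_Silver = C(9,3)·0.53^3·0.47^6 = 84·0.148877·0.0107792 = 0.134801
  p_Brass = C(9,3)·0.69^3·0.31^6 = 84·0.328509·0.000887504 = 0.0244904
Weight by the priors:
  w_Gold·p_Gold = 0.36 × 0.189104 = 0.0680773
  w_Copper·p_Copper = 0.30 × 0.272134 = 0.0816402
  w_Silver·p_Silver = 0.25 × 0.134801 = 0.0337003
  w_Brass·p_Brass = 0.09 × 0.0244904 = 0.00220414
Sum: 0.0680773 + 0.0816402 + 0.0337003 + 0.00220414 = 0.185622
P(Coin type Copper | x) = 0.0816402 / 0.185622 ≈ 0.4398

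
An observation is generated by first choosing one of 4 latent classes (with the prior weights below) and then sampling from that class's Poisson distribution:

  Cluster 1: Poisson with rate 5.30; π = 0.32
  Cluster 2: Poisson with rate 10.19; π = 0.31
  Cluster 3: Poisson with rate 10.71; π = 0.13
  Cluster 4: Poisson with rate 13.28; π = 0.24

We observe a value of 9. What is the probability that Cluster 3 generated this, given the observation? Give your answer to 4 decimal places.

0.1811

By Bayes' theorem, P(k | x) = P(Z=k) f_k(x) / Σ_j P(Z=j) f_j(x).
Evaluate each component's likelihood at the observed value:
  f_1 = e^(−5.30)·5.30^9/9! = 0.0453899
  f_2 = e^(−10.19)·10.19^9/9! = 0.122559
  f_3 = e^(−10.71)·10.71^9/9! = 0.114038
  f_4 = e^(−13.28)·13.28^9/9! = 0.0604768
Unnormalised posteriors:
  P(Z=1)·f_1 = 0.32 × 0.0453899 = 0.0145248
  P(Z=2)·f_2 = 0.31 × 0.122559 = 0.0379932
  P(Z=3)·f_3 = 0.13 × 0.114038 = 0.0148249
  P(Z=4)·f_4 = 0.24 × 0.0604768 = 0.0145144
Marginal: 0.0145248 + 0.0379932 + 0.0148249 + 0.0145144 = 0.0818573
Responsibility of Cluster 3: 0.0148249 / 0.0818573 ≈ 0.1811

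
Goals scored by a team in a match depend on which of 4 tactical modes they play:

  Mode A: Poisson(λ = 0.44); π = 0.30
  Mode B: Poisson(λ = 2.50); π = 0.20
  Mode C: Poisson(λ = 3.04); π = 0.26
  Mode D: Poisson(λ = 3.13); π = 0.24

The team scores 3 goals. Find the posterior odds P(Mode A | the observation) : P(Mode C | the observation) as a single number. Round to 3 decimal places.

0.047

Since P(k|x) ∝ π_k f_k(x), the posterior odds are π_i f_i(x) / (π_j f_j(x)).
Component likelihoods at x = 3 goals:
  f_A = e^(−0.44)·0.44^3/3! = 0.0091436
  f_B = e^(−2.50)·2.50^3/3! = 0.213763
  f_C = e^(−3.04)·3.04^3/3! = 0.223983
  f_D = e^(−3.13)·3.13^3/3! = 0.223429
Odds = (0.30/0.26) × (0.0091436/0.223983) = 1.15385 × 0.0408228 ≈ 0.047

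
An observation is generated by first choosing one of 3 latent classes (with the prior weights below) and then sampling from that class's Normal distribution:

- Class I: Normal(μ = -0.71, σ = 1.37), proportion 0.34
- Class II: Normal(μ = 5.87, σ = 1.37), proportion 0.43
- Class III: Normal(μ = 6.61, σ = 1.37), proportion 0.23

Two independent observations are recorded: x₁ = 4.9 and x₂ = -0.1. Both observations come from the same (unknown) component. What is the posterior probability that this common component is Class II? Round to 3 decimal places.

0.262

Apply Bayes' rule: the posterior for each component is proportional to its prior times its likelihood at x.
Since both observations come from the same component, the likelihood for component k is f_k(x₁)·f_k(x₂).
  p_I = [(1/(1.37·√(2π)))·exp(−(4.9−-0.71)²/(2·1.37²)) = 0.291199·exp(-8.38406) = 6.65329e-05] × [0.263718] = 1.75459e-05
  p_II = [(1/(1.37·√(2π)))·exp(−(4.9−5.87)²/(2·1.37²)) = 0.291199·exp(-0.25065) = 0.226638] × [2.19144e-05] = 4.96663e-06
  p_III = [(1/(1.37·√(2π)))·exp(−(4.9−6.61)²/(2·1.37²)) = 0.291199·exp(-0.77897) = 0.133625] × [1.79946e-06] = 2.40453e-07
Weight by the priors:
  π_I·p_I = 0.34 × 1.75459e-05 = 5.96561e-06
  π_II·p_II = 0.43 × 4.96663e-06 = 2.13565e-06
  π_III·p_III = 0.23 × 2.40453e-07 = 5.53042e-08
Sum: 5.96561e-06 + 2.13565e-06 + 5.53042e-08 = 8.15657e-06
P(Class II | x₁,x₂) ≈ 0.262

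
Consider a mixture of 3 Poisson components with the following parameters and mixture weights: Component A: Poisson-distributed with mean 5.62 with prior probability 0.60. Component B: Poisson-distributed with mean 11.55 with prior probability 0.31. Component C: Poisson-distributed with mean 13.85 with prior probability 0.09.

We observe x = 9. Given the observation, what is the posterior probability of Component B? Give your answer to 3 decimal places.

By Bayes' theorem, P(k | x) = w_k f_k(x) / Σ_j w_j f_j(x).
Evaluate each component's likelihood at the observed value:
  L_A = e^(−5.62)·5.62^9/9! = 0.0558636
  L_B = e^(−11.55)·11.55^9/9! = 0.0971345
  L_C = e^(−13.85)·13.85^9/9! = 0.0499237
Prior × likelihood for each component:
  w_A·L_A = 0.60 × 0.0558636 = 0.0335182
  w_B·L_B = 0.31 × 0.0971345 = 0.0301117
  w_C·L_C = 0.09 × 0.0499237 = 0.00449313
Evidence: 0.0335182 + 0.0301117 + 0.00449313 = 0.068123
So the posterior for Component B is 0.0301117 / 0.068123 ≈ 0.442.

0.442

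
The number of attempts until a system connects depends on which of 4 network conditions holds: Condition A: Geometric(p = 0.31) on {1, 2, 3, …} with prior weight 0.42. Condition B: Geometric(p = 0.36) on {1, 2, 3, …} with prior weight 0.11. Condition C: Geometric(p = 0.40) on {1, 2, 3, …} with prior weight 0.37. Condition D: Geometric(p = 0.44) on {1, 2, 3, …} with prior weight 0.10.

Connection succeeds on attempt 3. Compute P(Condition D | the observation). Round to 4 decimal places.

0.0950

By Bayes' theorem, P(k | x) = π_k f_k(x) / Σ_j π_j f_j(x).
Geometric probabilities:
  L_A = 0.147591
  L_B = 0.147456
  L_C = 0.144
  L_D = 0.137984
Prior × likelihood for each component:
  π_A·L_A = 0.42 × 0.147591 = 0.0619882
  π_B·L_B = 0.11 × 0.147456 = 0.0162202
  π_C·L_C = 0.37 × 0.144 = 0.05328
  π_D·L_D = 0.10 × 0.137984 = 0.0137984
Evidence: 0.0619882 + 0.0162202 + 0.05328 + 0.0137984 = 0.145287
P(Condition D | x) ≈ 0.0950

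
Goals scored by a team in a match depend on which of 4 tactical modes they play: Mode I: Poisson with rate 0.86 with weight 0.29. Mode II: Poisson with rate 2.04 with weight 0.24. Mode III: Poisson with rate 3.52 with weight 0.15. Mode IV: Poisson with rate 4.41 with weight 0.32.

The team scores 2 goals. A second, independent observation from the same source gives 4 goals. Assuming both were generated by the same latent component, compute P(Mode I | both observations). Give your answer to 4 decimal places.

Apply Bayes' rule: the posterior for each component is proportional to its prior times its likelihood at x.
Since both observations come from the same component, the likelihood for component k is f_k(x₁)·f_k(x₂).
  p_I = [0.156485] × [0.00964471] = 0.00150926
  p_II = [0.270564] × [0.0938315] = 0.0253874
  p_III = [0.183374] × [0.18934] = 0.0347201
  p_IV = [0.118198] × [0.19156] = 0.0226419
Weight by the priors:
  π_I·p_I = 0.29 × 0.00150926 = 0.000437684
  π_II·p_II = 0.24 × 0.0253874 = 0.00609298
  π_III·p_III = 0.15 × 0.0347201 = 0.00520802
  π_IV·p_IV = 0.32 × 0.0226419 = 0.00724541
Normaliser: 0.000437684 + 0.00609298 + 0.00520802 + 0.00724541 = 0.0189841
P(Mode I | x) ≈ 0.0231

0.0231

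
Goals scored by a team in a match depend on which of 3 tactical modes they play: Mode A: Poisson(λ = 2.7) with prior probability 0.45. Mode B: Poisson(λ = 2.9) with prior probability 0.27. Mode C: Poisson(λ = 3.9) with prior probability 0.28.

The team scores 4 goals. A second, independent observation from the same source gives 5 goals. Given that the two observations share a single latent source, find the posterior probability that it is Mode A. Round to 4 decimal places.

By Bayes' theorem, P(k | x) = π_k f_k(x) / Σ_j π_j f_j(x).
Since both observations come from the same component, the likelihood for component k is f_k(x₁)·f_k(x₂).
  p_A = [0.148816] × [0.0803605] = 0.0119589
  p_B = [0.162154] × [0.0940491] = 0.0152504
  p_C = [0.195119] × [0.152193] = 0.0296956
Unnormalised posteriors:
  π_A·p_A = 0.45 × 0.0119589 = 0.0053815
  π_B·p_B = 0.27 × 0.0152504 = 0.00411761
  π_C·p_C = 0.28 × 0.0296956 = 0.00831477
Sum: 0.0053815 + 0.00411761 + 0.00831477 = 0.0178139
So the posterior for Mode A is 0.0053815 / 0.0178139 ≈ 0.3021.

0.3021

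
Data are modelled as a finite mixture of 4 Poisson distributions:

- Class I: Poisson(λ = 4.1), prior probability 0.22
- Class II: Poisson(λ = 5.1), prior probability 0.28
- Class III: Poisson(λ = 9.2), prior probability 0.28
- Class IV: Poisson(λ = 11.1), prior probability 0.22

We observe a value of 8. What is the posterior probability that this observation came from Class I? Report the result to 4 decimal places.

By Bayes' theorem, P(k | x) = P(Z=k) f_k(x) / Σ_j P(Z=j) f_j(x).
Component likelihoods at x = 8:
  f_I = e^(−4.1)·4.1^8/8! = 0.0328203
  f_II = e^(−5.1)·5.1^8/8! = 0.0692052
  f_III = e^(−9.2)·9.2^8/8! = 0.128609
  f_IV = e^(−11.1)·11.1^8/8! = 0.0863763
Multiply by the mixture weights:
  P(Z=I)·f_I = 0.22 × 0.0328203 = 0.00722047
  P(Z=II)·f_II = 0.28 × 0.0692052 = 0.0193775
  P(Z=III)·f_III = 0.28 × 0.128609 = 0.0360106
  P(Z=IV)·f_IV = 0.22 × 0.0863763 = 0.0190028
Normaliser: 0.00722047 + 0.0193775 + 0.0360106 + 0.0190028 = 0.0816114
P(Class I | x) ≈ 0.0885

0.0885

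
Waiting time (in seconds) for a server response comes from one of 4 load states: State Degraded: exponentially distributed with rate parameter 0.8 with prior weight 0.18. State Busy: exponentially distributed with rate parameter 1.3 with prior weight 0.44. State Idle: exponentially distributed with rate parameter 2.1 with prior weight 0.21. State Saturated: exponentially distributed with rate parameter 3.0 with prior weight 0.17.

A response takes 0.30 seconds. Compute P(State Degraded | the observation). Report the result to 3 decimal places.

Apply Bayes' rule: the posterior for each component is proportional to its prior times its likelihood at x.
Component likelihoods at x = 0.30 seconds:
  L_Degraded = 0.629302
  L_Busy = 0.880174
  L_Idle = 1.11844
  L_Saturated = 1.21971
Multiply by the mixture weights:
  w_Degraded·L_Degraded = 0.18 × 0.629302 = 0.113274
  w_Busy·L_Busy = 0.44 × 0.880174 = 0.387277
  w_Idle·L_Idle = 0.21 × 1.11844 = 0.234873
  w_Saturated·L_Saturated = 0.17 × 1.21971 = 0.207351
Normaliser: 0.113274 + 0.387277 + 0.234873 + 0.207351 = 0.942774
So the posterior for State Degraded is 0.113274 / 0.942774 ≈ 0.120.

0.120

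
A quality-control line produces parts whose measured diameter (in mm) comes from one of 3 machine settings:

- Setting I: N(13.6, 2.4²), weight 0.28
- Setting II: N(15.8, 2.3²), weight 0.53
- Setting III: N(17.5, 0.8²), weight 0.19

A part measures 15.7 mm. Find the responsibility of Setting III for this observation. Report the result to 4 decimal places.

0.0575

Posterior ∝ prior × likelihood, so P(k | x) ∝ P(Z=k) f_k(x); normalise over all components.
Evaluate each component's likelihood at the observed value:
  L_I = (1/(2.4·√(2π)))·exp(−(15.7−13.6)²/(2·2.4²)) = 0.166226·exp(-0.38281) = 0.113356
  L_II = (1/(2.3·√(2π)))·exp(−(15.7−15.8)²/(2·2.3²)) = 0.173453·exp(-0.00095) = 0.173289
  L_III = (1/(0.8·√(2π)))·exp(−(15.7−17.5)²/(2·0.8²)) = 0.498678·exp(-2.53125) = 0.0396746
Weight by the priors:
  P(Z=I)·L_I = 0.28 × 0.113356 = 0.0317397
  P(Z=II)·L_II = 0.53 × 0.173289 = 0.0918433
  P(Z=III)·L_III = 0.19 × 0.0396746 = 0.00753817
Evidence: 0.0317397 + 0.0918433 + 0.00753817 = 0.131121
Responsibility of Setting III: 0.00753817 / 0.131121 ≈ 0.0575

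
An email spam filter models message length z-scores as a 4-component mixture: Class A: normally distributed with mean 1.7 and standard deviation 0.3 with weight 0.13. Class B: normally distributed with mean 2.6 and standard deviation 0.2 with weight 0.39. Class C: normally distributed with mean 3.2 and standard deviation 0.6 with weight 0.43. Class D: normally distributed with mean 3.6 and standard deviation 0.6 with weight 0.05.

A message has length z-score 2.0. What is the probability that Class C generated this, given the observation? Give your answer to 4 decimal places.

P(component k | x) = w_k·f_k(x) / marginal(x), where marginal(x) = Σ_j w_j·f_j(x).
Evaluate each component's likelihood at the observed value:
  f_A = (1/(0.3·√(2π)))·exp(−(2.0−1.7)²/(2·0.3²)) = 1.329808·exp(-0.50000) = 0.806569
  f_B = (1/(0.2·√(2π)))·exp(−(2.0−2.6)²/(2·0.2²)) = 1.994711·exp(-4.50000) = 0.0221592
  f_C = (1/(0.6·√(2π)))·exp(−(2.0−3.2)²/(2·0.6²)) = 0.664904·exp(-2.00000) = 0.0899849
  f_D = (1/(0.6·√(2π)))·exp(−(2.0−3.6)²/(2·0.6²)) = 0.664904·exp(-3.55556) = 0.0189933
Weight by the priors:
  w_A·f_A = 0.13 × 0.806569 = 0.104854
  w_B·f_B = 0.39 × 0.0221592 = 0.0086421
  w_C·f_C = 0.43 × 0.0899849 = 0.0386935
  w_D·f_D = 0.05 × 0.0189933 = 0.000949666
Sum: 0.104854 + 0.0086421 + 0.0386935 + 0.000949666 = 0.153139
Responsibility of Class C: 0.0386935 / 0.153139 ≈ 0.2527

0.2527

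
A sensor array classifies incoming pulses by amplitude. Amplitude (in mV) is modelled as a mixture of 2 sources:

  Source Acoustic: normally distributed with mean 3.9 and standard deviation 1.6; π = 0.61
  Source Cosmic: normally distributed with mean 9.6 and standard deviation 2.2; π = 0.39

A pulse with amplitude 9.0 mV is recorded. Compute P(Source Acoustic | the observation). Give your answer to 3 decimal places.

The responsibility of component k is π_k f_k(x) divided by Σ_j π_j f_j(x).
Normal densities:
  f_Acoustic = 0.00155074
  f_Cosmic = 0.174717
Weight by the priors:
  π_Acoustic·f_Acoustic = 0.61 × 0.00155074 = 0.000945954
  π_Cosmic·f_Cosmic = 0.39 × 0.174717 = 0.0681398
Normaliser: 0.000945954 + 0.0681398 = 0.0690857
Responsibility of Source Acoustic: 0.000945954 / 0.0690857 ≈ 0.014

0.014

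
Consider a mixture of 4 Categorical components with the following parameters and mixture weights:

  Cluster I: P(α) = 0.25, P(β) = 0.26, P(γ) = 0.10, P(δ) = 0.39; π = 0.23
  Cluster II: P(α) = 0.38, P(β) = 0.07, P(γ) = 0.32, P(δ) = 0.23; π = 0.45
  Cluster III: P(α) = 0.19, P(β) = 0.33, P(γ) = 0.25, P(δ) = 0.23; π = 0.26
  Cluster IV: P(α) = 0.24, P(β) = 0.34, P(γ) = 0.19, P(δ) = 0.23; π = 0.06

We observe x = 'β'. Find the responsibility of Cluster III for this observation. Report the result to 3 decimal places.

P(component k | x) = π_k·f_k(x) / marginal(x), where marginal(x) = Σ_j π_j·f_j(x).
Component likelihoods at x = 'β':
  f_I = P(β | comp) = 0.26
  f_II = P(β | comp) = 0.07
  f_III = P(β | comp) = 0.33
  f_IV = P(β | comp) = 0.34
Multiply by the mixture weights:
  π_I·f_I = 0.23 × 0.26 = 0.0598
  π_II·f_II = 0.45 × 0.07 = 0.0315
  π_III·f_III = 0.26 × 0.33 = 0.0858
  π_IV·f_IV = 0.06 × 0.34 = 0.0204
Evidence: 0.0598 + 0.0315 + 0.0858 + 0.0204 = 0.1975
Responsibility of Cluster III: 0.0858 / 0.1975 ≈ 0.434

0.434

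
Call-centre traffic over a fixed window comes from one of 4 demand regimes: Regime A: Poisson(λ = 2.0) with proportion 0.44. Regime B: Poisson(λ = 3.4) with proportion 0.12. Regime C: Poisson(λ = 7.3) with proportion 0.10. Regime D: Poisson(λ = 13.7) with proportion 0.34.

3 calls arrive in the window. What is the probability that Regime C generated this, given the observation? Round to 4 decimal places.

By Bayes' theorem, P(k | x) = w_k f_k(x) / Σ_j w_j f_j(x).
Evaluate each component's likelihood at the observed value:
  L_A = e^(−2.0)·2.0^3/3! = 0.180447
  L_B = e^(−3.4)·3.4^3/3! = 0.218617
  L_C = e^(−7.3)·7.3^3/3! = 0.0437993
  L_D = e^(−13.7)·13.7^3/3! = 0.000481034
Weight by the priors:
  w_A·L_A = 0.44 × 0.180447 = 0.0793967
  w_B·L_B = 0.12 × 0.218617 = 0.0262341
  w_C·L_C = 0.10 × 0.0437993 = 0.00437993
  w_D·L_D = 0.34 × 0.000481034 = 0.000163552
Marginal: 0.0793967 + 0.0262341 + 0.00437993 + 0.000163552 = 0.110174
Responsibility of Regime C: 0.00437993 / 0.110174 ≈ 0.0398

0.0398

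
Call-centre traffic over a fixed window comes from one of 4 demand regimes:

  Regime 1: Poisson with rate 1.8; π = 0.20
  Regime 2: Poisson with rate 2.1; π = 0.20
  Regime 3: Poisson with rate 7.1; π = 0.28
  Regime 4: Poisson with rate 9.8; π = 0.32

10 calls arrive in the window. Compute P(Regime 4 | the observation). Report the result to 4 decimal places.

0.6583

Posterior ∝ prior × likelihood, so P(k | x) ∝ π_k f_k(x); normalise over all components.
Evaluate each component's likelihood at the observed value:
  L_1 = e^(−1.8)·1.8^10/10! = 1.62642e-05
  L_2 = e^(−2.1)·2.1^10/10! = 5.62874e-05
  L_3 = e^(−7.1)·7.1^10/10! = 0.0740167
  L_4 = e^(−9.8)·9.8^10/10! = 0.124857
Weight by the priors:
  π_1·L_1 = 0.20 × 1.62642e-05 = 3.25283e-06
  π_2·L_2 = 0.20 × 5.62874e-05 = 1.12575e-05
  π_3·L_3 = 0.28 × 0.0740167 = 0.0207247
  π_4·L_4 = 0.32 × 0.124857 = 0.0399541
Marginal: 3.25283e-06 + 1.12575e-05 + 0.0207247 + 0.0399541 = 0.0606933
Responsibility of Regime 4: 0.0399541 / 0.0606933 ≈ 0.6583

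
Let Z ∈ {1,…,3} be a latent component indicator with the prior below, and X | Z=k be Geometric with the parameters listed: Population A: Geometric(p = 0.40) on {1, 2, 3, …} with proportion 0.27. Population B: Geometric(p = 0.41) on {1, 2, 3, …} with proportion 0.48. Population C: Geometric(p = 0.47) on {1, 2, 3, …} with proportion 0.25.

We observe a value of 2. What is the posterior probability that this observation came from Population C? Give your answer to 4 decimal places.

0.2561

By Bayes' theorem, P(k | x) = w_k f_k(x) / Σ_j w_j f_j(x).
Evaluate each component's likelihood at the observed value:
  f_A = 0.40·(1−0.40)^1 = 0.40·0.6 = 0.24
  f_B = 0.41·(1−0.41)^1 = 0.41·0.59 = 0.2419
  f_C = 0.47·(1−0.47)^1 = 0.47·0.53 = 0.2491
Unnormalised posteriors:
  w_A·f_A = 0.27 × 0.24 = 0.0648
  w_B·f_B = 0.48 × 0.2419 = 0.116112
  w_C·f_C = 0.25 × 0.2491 = 0.062275
Sum: 0.0648 + 0.116112 + 0.062275 = 0.243187
P(Population C | 2) ≈ 0.2561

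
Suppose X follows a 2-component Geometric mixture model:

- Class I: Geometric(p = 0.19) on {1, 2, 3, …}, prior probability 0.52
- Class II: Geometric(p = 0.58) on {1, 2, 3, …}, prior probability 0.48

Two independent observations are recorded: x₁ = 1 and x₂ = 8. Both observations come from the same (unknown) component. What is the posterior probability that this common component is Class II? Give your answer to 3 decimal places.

0.080

Posterior ∝ prior × likelihood, so P(k | x) ∝ P(Z=k) f_k(x); normalise over all components.
Since both observations come from the same component, the likelihood for component k is f_k(x₁)·f_k(x₂).
  f_I = [0.19·(1−0.19)^0 = 0.19·1 = 0.19] × [0.0434659] = 0.00825852
  f_II = [0.58·(1−0.58)^0 = 0.58·1 = 0.58] × [0.00133713] = 0.000775534
Unnormalised posteriors:
  P(Z=I)·f_I = 0.52 × 0.00825852 = 0.00429443
  P(Z=II)·f_II = 0.48 × 0.000775534 = 0.000372256
Marginal: 0.00429443 + 0.000372256 = 0.00466669
P(Class II | data) = 0.000372256 / 0.00466669 ≈ 0.080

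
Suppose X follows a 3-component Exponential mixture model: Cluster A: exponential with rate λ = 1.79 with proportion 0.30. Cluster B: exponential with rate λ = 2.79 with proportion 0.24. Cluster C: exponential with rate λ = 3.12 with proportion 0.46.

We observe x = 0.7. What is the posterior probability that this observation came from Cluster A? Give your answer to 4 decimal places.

0.3742

By Bayes' theorem, P(k | x) = π_k f_k(x) / Σ_j π_j f_j(x).
Exponential densities:
  f_A = 0.511307
  f_B = 0.395756
  f_C = 0.351282
Prior × likelihood for each component:
  π_A·f_A = 0.30 × 0.511307 = 0.153392
  π_B·f_B = 0.24 × 0.395756 = 0.0949813
  π_C·f_C = 0.46 × 0.351282 = 0.16159
Normaliser: 0.153392 + 0.0949813 + 0.16159 = 0.409963
So the posterior for Cluster A is 0.153392 / 0.409963 ≈ 0.3742.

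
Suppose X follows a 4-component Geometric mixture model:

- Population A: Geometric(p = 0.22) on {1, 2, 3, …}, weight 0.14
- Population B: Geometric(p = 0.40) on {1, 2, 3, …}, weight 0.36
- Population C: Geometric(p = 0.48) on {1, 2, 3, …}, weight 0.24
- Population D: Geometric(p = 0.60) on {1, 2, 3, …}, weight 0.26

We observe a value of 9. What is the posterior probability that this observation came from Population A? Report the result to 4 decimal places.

By Bayes' theorem, P(k | x) = P(Z=k) f_k(x) / Σ_j P(Z=j) f_j(x).
Geometric probabilities:
  p_A = 0.22·(1−0.22)^8 = 0.22·0.137011 = 0.0301425
  p_B = 0.40·(1−0.40)^8 = 0.40·0.0167962 = 0.00671846
  p_C = 0.48·(1−0.48)^8 = 0.48·0.00534597 = 0.00256607
  p_D = 0.60·(1−0.60)^8 = 0.60·0.00065536 = 0.000393216
Prior × likelihood for each component:
  P(Z=A)·p_A = 0.14 × 0.0301425 = 0.00421995
  P(Z=B)·p_B = 0.36 × 0.00671846 = 0.00241865
  P(Z=C)·p_C = 0.24 × 0.00256607 = 0.000615856
  P(Z=D)·p_D = 0.26 × 0.000393216 = 0.000102236
Evidence: 0.00421995 + 0.00241865 + 0.000615856 + 0.000102236 = 0.00735669
So the posterior for Population A is 0.00421995 / 0.00735669 ≈ 0.5736.

0.5736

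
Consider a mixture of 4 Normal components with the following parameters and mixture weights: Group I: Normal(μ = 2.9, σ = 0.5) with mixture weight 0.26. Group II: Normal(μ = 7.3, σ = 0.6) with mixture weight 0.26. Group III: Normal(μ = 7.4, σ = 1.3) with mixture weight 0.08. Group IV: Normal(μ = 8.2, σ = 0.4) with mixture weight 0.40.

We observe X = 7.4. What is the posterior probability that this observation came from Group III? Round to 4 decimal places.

0.0986

By Bayes' theorem, P(k | x) = w_k f_k(x) / Σ_j w_j f_j(x).
Evaluate each component's likelihood at the observed value:
  f_I = (1/(0.5·√(2π)))·exp(−(7.4−2.9)²/(2·0.5²)) = 0.797885·exp(-40.50000) = 2.05595e-18
  f_II = (1/(0.6·√(2π)))·exp(−(7.4−7.3)²/(2·0.6²)) = 0.664904·exp(-0.01389) = 0.655733
  f_III = (1/(1.3·√(2π)))·exp(−(7.4−7.4)²/(2·1.3²)) = 0.306879·exp(-0.00000) = 0.306879
  f_IV = (1/(0.4·√(2π)))·exp(−(7.4−8.2)²/(2·0.4²)) = 0.997356·exp(-2.00000) = 0.134977
Weight by the priors:
  w_I·f_I = 0.26 × 2.05595e-18 = 5.34548e-19
  w_II·f_II = 0.26 × 0.655733 = 0.170491
  w_III·f_III = 0.08 × 0.306879 = 0.0245503
  w_IV·f_IV = 0.40 × 0.134977 = 0.053991
Denominator: 5.34548e-19 + 0.170491 + 0.0245503 + 0.053991 = 0.249032
P(Group III | data) ≈ 0.0986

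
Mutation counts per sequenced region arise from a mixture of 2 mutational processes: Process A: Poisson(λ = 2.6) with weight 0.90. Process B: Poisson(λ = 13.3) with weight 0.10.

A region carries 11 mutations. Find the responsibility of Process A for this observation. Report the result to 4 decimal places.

By Bayes' theorem, P(k | x) = π_k f_k(x) / Σ_j π_j f_j(x).
Evaluate each component's likelihood at the observed value:
  p_A = e^(−2.6)·2.6^11/11! = 6.82945e-05
  p_B = e^(−13.3)·13.3^11/11! = 0.0966264
Prior × likelihood for each component:
  π_A·p_A = 0.90 × 6.82945e-05 = 6.1465e-05
  π_B·p_B = 0.10 × 0.0966264 = 0.00966264
Normaliser: 6.1465e-05 + 0.00966264 = 0.0097241
So the posterior for Process A is 6.1465e-05 / 0.0097241 ≈ 0.0063.

0.0063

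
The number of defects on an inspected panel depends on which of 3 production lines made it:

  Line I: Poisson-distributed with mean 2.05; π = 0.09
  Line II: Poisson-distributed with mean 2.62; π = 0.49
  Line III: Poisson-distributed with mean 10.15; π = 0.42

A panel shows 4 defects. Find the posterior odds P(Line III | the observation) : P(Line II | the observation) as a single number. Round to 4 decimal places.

Only the two components matter; the odds are (P(Z=i) f_i(x)) / (P(Z=j) f_j(x)).
Poisson probabilities:
  f_I = 0.0947328
  f_II = 0.142936
  f_III = 0.0172808
Posterior odds = (P(Z=III)·f_III) / (P(Z=II)·f_II) = (0.42·0.0172808) / (0.49·0.142936) = 0.00725794 / 0.0700388 ≈ 0.1036

0.1036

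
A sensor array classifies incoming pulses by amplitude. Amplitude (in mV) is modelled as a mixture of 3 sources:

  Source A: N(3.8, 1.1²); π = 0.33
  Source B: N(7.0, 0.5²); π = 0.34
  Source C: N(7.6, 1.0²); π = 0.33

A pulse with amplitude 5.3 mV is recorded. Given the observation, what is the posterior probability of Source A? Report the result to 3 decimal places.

0.823

Posterior ∝ prior × likelihood, so P(k | x) ∝ π_k f_k(x); normalise over all components.
Normal densities:
  p_A = (1/(1.1·√(2π)))·exp(−(5.3−3.8)²/(2·1.1²)) = 0.362675·exp(-0.92975) = 0.14313
  p_B = (1/(0.5·√(2π)))·exp(−(5.3−7.0)²/(2·0.5²)) = 0.797885·exp(-5.78000) = 0.00246444
  p_C = (1/(1.0·√(2π)))·exp(−(5.3−7.6)²/(2·1.0²)) = 0.398942·exp(-2.64500) = 0.028327
Multiply by the mixture weights:
  π_A·p_A = 0.33 × 0.14313 = 0.047233
  π_B·p_B = 0.34 × 0.00246444 = 0.000837909
  π_C·p_C = 0.33 × 0.028327 = 0.00934792
Sum: 0.047233 + 0.000837909 + 0.00934792 = 0.0574188
P(Source A | data) = 0.047233 / 0.0574188 ≈ 0.823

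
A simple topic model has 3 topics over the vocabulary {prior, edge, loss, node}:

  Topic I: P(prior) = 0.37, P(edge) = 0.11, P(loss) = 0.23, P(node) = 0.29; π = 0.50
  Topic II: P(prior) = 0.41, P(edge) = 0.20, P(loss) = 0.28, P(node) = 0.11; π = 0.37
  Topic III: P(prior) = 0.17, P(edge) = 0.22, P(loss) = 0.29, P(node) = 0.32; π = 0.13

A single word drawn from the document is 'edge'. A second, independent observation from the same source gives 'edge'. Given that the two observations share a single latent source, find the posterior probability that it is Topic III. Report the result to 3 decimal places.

Posterior ∝ prior × likelihood, so P(k | x) ∝ π_k f_k(x); normalise over all components.
Since both observations come from the same component, the likelihood for component k is f_k(x₁)·f_k(x₂).
  p_I = [P(edge | comp) = 0.11] × [0.11] = 0.0121
  p_II = [P(edge | comp) = 0.20] × [0.2] = 0.04
  p_III = [P(edge | comp) = 0.22] × [0.22] = 0.0484
Prior × likelihood for each component:
  π_I·p_I = 0.50 × 0.0121 = 0.00605
  π_II·p_II = 0.37 × 0.04 = 0.0148
  π_III·p_III = 0.13 × 0.0484 = 0.006292
Marginal: 0.00605 + 0.0148 + 0.006292 = 0.027142
Responsibility of Topic III: 0.006292 / 0.027142 ≈ 0.232

0.232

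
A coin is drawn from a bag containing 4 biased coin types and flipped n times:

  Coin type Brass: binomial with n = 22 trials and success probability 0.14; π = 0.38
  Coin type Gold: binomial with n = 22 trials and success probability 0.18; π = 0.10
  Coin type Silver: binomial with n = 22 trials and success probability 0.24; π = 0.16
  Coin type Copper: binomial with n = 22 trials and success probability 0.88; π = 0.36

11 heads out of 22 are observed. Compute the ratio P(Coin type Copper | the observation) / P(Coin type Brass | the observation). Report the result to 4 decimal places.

Since P(k|x) ∝ π_k f_k(x), the posterior odds are π_i f_i(x) / (π_j f_j(x)).
Component likelihoods at x = 11 heads out of 22:
  p_Brass = C(22,11)·0.14^11·0.86^11 = 705432·4.04957e-10·0.190319 = 5.43684e-05
  p_Gold = C(22,11)·0.18^11·0.82^11 = 705432·6.42684e-09·0.112707 = 0.000510981
  p_Silver = C(22,11)·0.24^11·0.76^11 = 705432·1.52168e-07·0.0488596 = 0.00524479
  p_Copper = C(22,11)·0.88^11·0.12^11 = 705432·0.245081·7.43008e-11 = 1.28457e-05
Odds = (0.36/0.38) × (1.28457e-05/5.43684e-05) = 0.947368 × 0.236272 ≈ 0.2238

0.2238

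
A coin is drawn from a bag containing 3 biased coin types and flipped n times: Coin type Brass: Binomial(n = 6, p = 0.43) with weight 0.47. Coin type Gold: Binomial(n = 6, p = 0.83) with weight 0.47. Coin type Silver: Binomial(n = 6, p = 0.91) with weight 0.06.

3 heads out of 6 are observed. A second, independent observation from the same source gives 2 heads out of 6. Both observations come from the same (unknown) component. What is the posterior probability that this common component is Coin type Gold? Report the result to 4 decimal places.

0.0056

Posterior ∝ prior × likelihood, so P(k | x) ∝ π_k f_k(x); normalise over all components.
Since both observations come from the same component, the likelihood for component k is f_k(x₁)·f_k(x₂).
  f_Brass = [C(6,3)·0.43^3·0.57^3 = 20·0.079507·0.185193 = 0.294483] × [0.292771] = 0.0862159
  f_Gold = [C(6,3)·0.83^3·0.17^3 = 20·0.571787·0.004913 = 0.0561838] × [0.00863064] = 0.000484902
  f_Silver = [C(6,3)·0.91^3·0.09^3 = 20·0.753571·0.000729 = 0.0109871] × [0.000814975] = 8.95418e-06
Weight by the priors:
  π_Brass·f_Brass = 0.47 × 0.0862159 = 0.0405215
  π_Gold·f_Gold = 0.47 × 0.000484902 = 0.000227904
  π_Silver·f_Silver = 0.06 × 8.95418e-06 = 5.37251e-07
Denominator: 0.0405215 + 0.000227904 + 5.37251e-07 = 0.0407499
So the posterior for Coin type Gold is 0.000227904 / 0.0407499 ≈ 0.0056.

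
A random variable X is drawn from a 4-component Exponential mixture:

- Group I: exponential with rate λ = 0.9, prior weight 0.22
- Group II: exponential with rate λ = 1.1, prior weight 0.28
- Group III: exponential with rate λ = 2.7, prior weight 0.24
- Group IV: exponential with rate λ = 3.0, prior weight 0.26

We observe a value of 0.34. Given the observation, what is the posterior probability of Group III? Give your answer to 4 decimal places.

P(component k | x) = π_k·f_k(x) / marginal(x), where marginal(x) = Σ_j π_j·f_j(x).
Exponential densities:
  L_I = 0.9·e^(−0.9·0.34) = 0.9·e^(−0.3060) = 0.662748
  L_II = 1.1·e^(−1.1·0.34) = 1.1·e^(−0.3740) = 0.756775
  L_III = 2.7·e^(−2.7·0.34) = 2.7·e^(−0.9180) = 1.07816
  L_IV = 3.0·e^(−3.0·0.34) = 3.0·e^(−1.0200) = 1.08178
Weight by the priors:
  π_I·L_I = 0.22 × 0.662748 = 0.145805
  π_II·L_II = 0.28 × 0.756775 = 0.211897
  π_III·L_III = 0.24 × 1.07816 = 0.258757
  π_IV·L_IV = 0.26 × 1.08178 = 0.281264
Normaliser: 0.145805 + 0.211897 + 0.258757 + 0.281264 = 0.897723
P(Group III | the observation) ≈ 0.2882

0.2882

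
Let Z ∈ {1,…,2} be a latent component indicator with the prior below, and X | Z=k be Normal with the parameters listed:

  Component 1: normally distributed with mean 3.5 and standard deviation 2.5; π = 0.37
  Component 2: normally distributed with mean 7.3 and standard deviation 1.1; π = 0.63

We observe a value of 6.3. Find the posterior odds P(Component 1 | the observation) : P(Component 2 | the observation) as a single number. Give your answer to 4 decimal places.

0.2086

The posterior odds equal the prior odds times the likelihood ratio: (π_i/π_j)·(f_i(x)/f_j(x)).
Normal densities:
  L_1 = 0.0852277
  L_2 = 0.239915
0.0315342 / 0.151146 ≈ 0.2086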